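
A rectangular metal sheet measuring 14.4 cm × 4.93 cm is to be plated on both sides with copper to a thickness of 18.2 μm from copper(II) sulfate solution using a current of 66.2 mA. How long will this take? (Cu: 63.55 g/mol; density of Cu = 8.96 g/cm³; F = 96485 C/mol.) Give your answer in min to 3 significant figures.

Plated area = 2 × 14.4 × 4.93 = 142.0 cm²
Volume = 142.0 × 18.2×10⁻⁴ cm = 0.2584 cm³
m(Cu) = 0.2584 × 8.96 = 2.315 g
n(Cu) = 2.315 / 63.55 = 0.03643 mol; n(e⁻) = 2 × 0.03643 = 0.07286 mol
Q = 0.07286 × 96485 = 7030 C
t = 7030 / 0.0662 = 1.062×10^5 s = 1770 min

1770 min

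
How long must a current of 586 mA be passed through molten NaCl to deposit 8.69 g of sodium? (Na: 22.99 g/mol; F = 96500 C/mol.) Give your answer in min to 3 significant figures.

n(Na) = 8.69 / 22.99 = 0.3780 mol
Na⁺ + e⁻ → Na, so n(e⁻) = 0.3780 mol
Q = 0.3780 × 96500 = 36480 C
t = Q / I = 36480 / 0.586 = 62250 s = 1040 min

1040 min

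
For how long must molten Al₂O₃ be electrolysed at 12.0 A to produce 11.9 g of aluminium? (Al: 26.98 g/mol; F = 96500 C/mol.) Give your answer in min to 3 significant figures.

177 min

n(Al) = 11.9 / 26.98 = 0.4411 mol
Al³⁺ + 3e⁻ → Al, so n(e⁻) = 3 × 0.4411 = 1.323 mol
Q = 1.323 × 96500 = 1.277×10^5 C
t = Q / I = 1.277×10^5 / 12.0 = 10640 s = 177 min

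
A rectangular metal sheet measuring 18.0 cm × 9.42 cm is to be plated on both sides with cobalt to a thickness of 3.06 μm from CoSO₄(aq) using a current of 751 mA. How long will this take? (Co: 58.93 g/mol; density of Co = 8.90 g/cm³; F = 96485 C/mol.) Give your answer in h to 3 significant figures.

Plated area = 2 × 18.0 × 9.42 = 339.1 cm²
Volume = 339.1 × 3.06×10⁻⁴ cm = 0.1038 cm³
m(Co) = 0.1038 × 8.90 = 0.9238 g
n(Co) = 0.9238 / 58.93 = 0.01568 mol; n(e⁻) = 2 × 0.01568 = 0.03136 mol
Q = 0.03136 × 96485 = 3026 C
t = 3026 / 0.751 = 4029 s = 1.12 h

1.12 h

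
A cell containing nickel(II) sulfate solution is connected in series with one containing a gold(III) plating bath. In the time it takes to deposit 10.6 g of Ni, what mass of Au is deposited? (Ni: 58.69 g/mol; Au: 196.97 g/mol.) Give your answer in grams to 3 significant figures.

n(Ni) = 10.6 / 58.69 = 0.1806 mol
Ni²⁺ + 2e⁻ → Ni, so n(e⁻) = 2 × 0.1806 = 0.3612 mol
In series, the same 0.3612 mol of electrons flows through the second cell.
Au³⁺ + 3e⁻ → Au, so n(Au) = 0.3612 / 3 = 0.1204 mol
m(Au) = 0.1204 × 196.97 = 23.7 g

23.7 g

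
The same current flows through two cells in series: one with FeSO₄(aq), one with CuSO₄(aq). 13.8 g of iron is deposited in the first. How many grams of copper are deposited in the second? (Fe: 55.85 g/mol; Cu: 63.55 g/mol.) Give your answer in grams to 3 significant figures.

15.7 g

n(Fe) = 13.8 / 55.85 = 0.2471 mol
Fe²⁺ + 2e⁻ → Fe, so n(e⁻) = 2 × 0.2471 = 0.4942 mol
In series, the same 0.4942 mol of electrons flows through the second cell.
Cu²⁺ + 2e⁻ → Cu, so n(Cu) = 0.4942 / 2 = 0.2471 mol
m(Cu) = 0.2471 × 63.55 = 15.7 g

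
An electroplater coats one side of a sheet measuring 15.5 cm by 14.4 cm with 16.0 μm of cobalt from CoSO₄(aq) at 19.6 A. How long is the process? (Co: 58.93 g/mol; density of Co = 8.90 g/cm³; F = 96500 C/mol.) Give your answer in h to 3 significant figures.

Plated area = 15.5 × 14.4 = 223.2 cm²
Volume = 223.2 × 16.0×10⁻⁴ cm = 0.3571 cm³
m(Co) = 0.3571 × 8.90 = 3.178 g
n(Co) = 3.178 / 58.93 = 0.05393 mol; n(e⁻) = 2 × 0.05393 = 0.1079 mol
Q = 0.1079 × 96500 = 10410 C
t = 10410 / 19.6 = 531.1 s = 0.148 h

0.148 h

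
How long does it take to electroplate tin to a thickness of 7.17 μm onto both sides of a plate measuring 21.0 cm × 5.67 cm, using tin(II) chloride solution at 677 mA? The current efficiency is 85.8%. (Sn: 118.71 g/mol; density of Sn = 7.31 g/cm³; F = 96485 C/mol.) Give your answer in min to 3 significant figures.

58.2 min

Plated area = 2 × 21.0 × 5.67 = 238.1 cm²
Volume = 238.1 × 7.17×10⁻⁴ cm = 0.1707 cm³
m(Sn) = 0.1707 × 7.31 = 1.248 g
n(Sn) = 1.248 / 118.71 = 0.01051 mol; n(e⁻) = 2 × 0.01051 = 0.02102 mol
Q = 0.02102 × 96485 / 0.858 = 2364 C
t = 2364 / 0.677 = 3492 s = 58.2 min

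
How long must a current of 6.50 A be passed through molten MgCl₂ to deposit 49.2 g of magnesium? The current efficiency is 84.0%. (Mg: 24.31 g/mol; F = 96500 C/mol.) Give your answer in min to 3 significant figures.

1190 min

n(Mg) = 49.2 / 24.31 = 2.024 mol
Mg²⁺ + 2e⁻ → Mg, so n(e⁻) = 2 × 2.024 = 4.048 mol
Q = 4.048 × 96500 / 0.840 = 4.650×10^5 C
t = Q / I = 4.650×10^5 / 6.50 = 71540 s = 1190 min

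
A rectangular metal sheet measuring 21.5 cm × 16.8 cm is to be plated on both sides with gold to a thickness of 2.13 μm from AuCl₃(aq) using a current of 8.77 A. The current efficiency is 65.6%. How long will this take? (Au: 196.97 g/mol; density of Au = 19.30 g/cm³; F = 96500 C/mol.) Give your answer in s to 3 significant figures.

759 s

Plated area = 2 × 21.5 × 16.8 = 722.4 cm²
Volume = 722.4 × 2.13×10⁻⁴ cm = 0.1539 cm³
m(Au) = 0.1539 × 19.30 = 2.970 g
n(Au) = 2.970 / 196.97 = 0.01508 mol; n(e⁻) = 3 × 0.01508 = 0.04524 mol
Q = 0.04524 × 96500 / 0.656 = 6655 C
t = 6655 / 8.77 = 758.8 s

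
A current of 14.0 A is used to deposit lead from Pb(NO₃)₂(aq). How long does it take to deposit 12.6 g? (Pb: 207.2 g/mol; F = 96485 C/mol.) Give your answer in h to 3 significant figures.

0.233 h

n(Pb) = 12.6 / 207.2 = 0.06081 mol
Pb²⁺ + 2e⁻ → Pb, so n(e⁻) = 2 × 0.06081 = 0.1216 mol
Q = 0.1216 × 96485 = 11730 C
t = Q / I = 11730 / 14.0 = 837.9 s = 0.233 h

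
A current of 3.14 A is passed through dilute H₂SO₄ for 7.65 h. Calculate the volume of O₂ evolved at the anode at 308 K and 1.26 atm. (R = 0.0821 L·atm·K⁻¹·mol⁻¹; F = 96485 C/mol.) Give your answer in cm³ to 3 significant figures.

Charge passed = 3.14 × 27540 = 86480 C
n(e⁻) = 86480 / 96485 = 0.8963 mol
2H₂O → O₂ + 4H⁺ + 4e⁻, so n(O₂) = 0.8963 / 4 = 0.2241 mol
V = nRT/P = 0.2241 × 0.0821 × 308 / 1.26 = 4.497 L
= 4500 cm³

4500 cm³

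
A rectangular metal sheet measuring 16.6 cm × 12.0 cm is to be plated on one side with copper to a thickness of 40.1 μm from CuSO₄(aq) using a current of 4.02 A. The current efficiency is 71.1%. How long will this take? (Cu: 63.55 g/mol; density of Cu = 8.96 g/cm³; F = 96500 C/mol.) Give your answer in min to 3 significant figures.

127 min

Plated area = 16.6 × 12.0 = 199.2 cm²
Volume = 199.2 × 40.1×10⁻⁴ cm = 0.7988 cm³
m(Cu) = 0.7988 × 8.96 = 7.157 g
n(Cu) = 7.157 / 63.55 = 0.1126 mol; n(e⁻) = 2 × 0.1126 = 0.2252 mol
Q = 0.2252 × 96500 / 0.711 = 30570 C
t = 30570 / 4.02 = 7604 s = 127 min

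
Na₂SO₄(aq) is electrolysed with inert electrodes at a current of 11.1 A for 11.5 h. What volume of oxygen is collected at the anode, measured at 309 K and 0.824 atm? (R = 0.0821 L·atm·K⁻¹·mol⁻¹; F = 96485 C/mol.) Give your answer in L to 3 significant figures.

Q = 11.1 A × 41400 s = 4.595×10^5 C
n(e⁻) = Q/F = 4.595×10^5/96485 = 4.762 mol
2H₂O → O₂ + 4H⁺ + 4e⁻, so n(O₂) = 4.762 / 4 = 1.191 mol
V = nRT/P = 1.191 × 0.0821 × 309 / 0.824 = 36.67 L

36.7 L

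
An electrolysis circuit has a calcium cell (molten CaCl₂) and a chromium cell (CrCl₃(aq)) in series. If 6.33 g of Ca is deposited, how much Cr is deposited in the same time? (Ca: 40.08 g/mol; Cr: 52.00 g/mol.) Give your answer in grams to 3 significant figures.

n(Ca) = 6.33 / 40.08 = 0.1579 mol
Ca²⁺ + 2e⁻ → Ca, so n(e⁻) = 2 × 0.1579 = 0.3158 mol
The cells are in series, so the same charge (and hence the same n(e⁻) = 0.3158 mol) passes through both.
Cr³⁺ + 3e⁻ → Cr, so n(Cr) = 0.3158 / 3 = 0.1053 mol
m(Cr) = 0.1053 × 52.00 = 5.48 g

5.48 g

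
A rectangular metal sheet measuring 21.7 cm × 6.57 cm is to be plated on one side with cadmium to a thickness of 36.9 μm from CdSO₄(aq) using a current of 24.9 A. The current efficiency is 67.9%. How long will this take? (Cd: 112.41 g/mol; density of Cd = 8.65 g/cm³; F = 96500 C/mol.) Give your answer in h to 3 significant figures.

0.128 h

Plated area = 21.7 × 6.57 = 142.6 cm²
Volume = 142.6 × 36.9×10⁻⁴ cm = 0.5262 cm³
m(Cd) = 0.5262 × 8.65 = 4.552 g
n(Cd) = 4.552 / 112.41 = 0.04049 mol; n(e⁻) = 2 × 0.04049 = 0.08098 mol
Q = 0.08098 × 96500 / 0.679 = 11510 C
t = 11510 / 24.9 = 462.2 s = 0.128 h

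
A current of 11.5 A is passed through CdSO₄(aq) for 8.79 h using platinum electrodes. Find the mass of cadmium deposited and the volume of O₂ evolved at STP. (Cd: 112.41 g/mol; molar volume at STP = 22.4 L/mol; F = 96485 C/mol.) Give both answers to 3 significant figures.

Q = 11.5 × 31644 = 3.639×10^5 C; n(e⁻) = 3.639×10^5 / 96485 = 3.772 mol
Cathode: Cd²⁺ + 2e⁻ → Cd → n(Cd) = 3.772/2 = 1.886 mol → 212 g
Anode: 2H₂O → O₂ + 4H⁺ + 4e⁻ → n(O₂) = 3.772/4 = 0.9430 mol → 21.1 L

212 g Cd; 21.1 L O₂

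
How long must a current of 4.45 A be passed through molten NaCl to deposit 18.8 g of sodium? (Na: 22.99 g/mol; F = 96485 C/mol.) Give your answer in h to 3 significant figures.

4.93 h

n(Na) = 18.8 / 22.99 = 0.8177 mol
Na⁺ + e⁻ → Na, so n(e⁻) = 0.8177 mol
Q = 0.8177 × 96485 = 78900 C
t = Q / I = 78900 / 4.45 = 17730 s = 4.93 h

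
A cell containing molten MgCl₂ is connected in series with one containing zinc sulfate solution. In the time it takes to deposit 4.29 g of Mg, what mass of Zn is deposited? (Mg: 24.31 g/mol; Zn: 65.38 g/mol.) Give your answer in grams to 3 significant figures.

11.5 g

n(Mg) = 4.29 / 24.31 = 0.1765 mol
Mg²⁺ + 2e⁻ → Mg, so n(e⁻) = 2 × 0.1765 = 0.3530 mol
In series, the same 0.3530 mol of electrons flows through the second cell.
Zn²⁺ + 2e⁻ → Zn, so n(Zn) = 0.3530 / 2 = 0.1765 mol
m(Zn) = 0.1765 × 65.38 = 11.5 g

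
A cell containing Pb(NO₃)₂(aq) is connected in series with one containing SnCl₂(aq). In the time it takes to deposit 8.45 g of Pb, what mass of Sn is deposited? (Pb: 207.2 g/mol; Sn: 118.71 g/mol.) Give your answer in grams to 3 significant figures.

4.84 g

n(Pb) = 8.45 / 207.2 = 0.04078 mol
Pb²⁺ + 2e⁻ → Pb, so n(e⁻) = 2 × 0.04078 = 0.08156 mol
In series, the same 0.08156 mol of electrons flows through the second cell.
Sn²⁺ + 2e⁻ → Sn, so n(Sn) = 0.08156 / 2 = 0.04078 mol
m(Sn) = 0.04078 × 118.71 = 4.84 g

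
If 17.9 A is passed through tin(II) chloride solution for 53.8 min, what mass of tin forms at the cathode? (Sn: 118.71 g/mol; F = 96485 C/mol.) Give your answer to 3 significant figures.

35.5 g

Charge passed = 17.9 × 3228 = 57780 C
n(e⁻) = Q/F = 57780/96485 = 0.5988 mol
Sn²⁺ + 2e⁻ → Sn, so n(Sn) = 0.5988 / 2 = 0.2994 mol
m = 0.2994 × 118.71 = 35.5 g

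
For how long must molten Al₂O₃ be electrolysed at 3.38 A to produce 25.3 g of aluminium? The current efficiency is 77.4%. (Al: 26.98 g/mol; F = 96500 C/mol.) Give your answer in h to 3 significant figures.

28.8 h

n(Al) = 25.3 / 26.98 = 0.9377 mol
Al³⁺ + 3e⁻ → Al, so n(e⁻) = 3 × 0.9377 = 2.813 mol
Q = 2.813 × 96500 / 0.774 = 3.507×10^5 C
t = Q / I = 3.507×10^5 / 3.38 = 1.038×10^5 s = 28.8 h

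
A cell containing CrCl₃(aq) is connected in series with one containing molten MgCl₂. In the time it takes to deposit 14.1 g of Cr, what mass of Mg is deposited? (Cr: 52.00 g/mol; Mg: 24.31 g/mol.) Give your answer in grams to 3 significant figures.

n(Cr) = 14.1 / 52.00 = 0.2712 mol
Cr³⁺ + 3e⁻ → Cr, so n(e⁻) = 3 × 0.2712 = 0.8136 mol
Same current for the same time ⇒ same n(e⁻) = 0.8136 mol in both cells.
Mg²⁺ + 2e⁻ → Mg, so n(Mg) = 0.8136 / 2 = 0.4068 mol
m(Mg) = 0.4068 × 24.31 = 9.89 g

9.89 g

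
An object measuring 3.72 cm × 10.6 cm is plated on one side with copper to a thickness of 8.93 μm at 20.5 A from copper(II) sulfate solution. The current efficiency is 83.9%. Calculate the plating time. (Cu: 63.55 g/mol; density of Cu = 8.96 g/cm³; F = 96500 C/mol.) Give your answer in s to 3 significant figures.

Plated area = 3.72 × 10.6 = 39.43 cm²
Volume = 39.43 × 8.93×10⁻⁴ cm = 0.03521 cm³
m(Cu) = 0.03521 × 8.96 = 0.3155 g
n(Cu) = 0.3155 / 63.55 = 0.004965 mol; n(e⁻) = 2 × 0.004965 = 0.009930 mol
Q = 0.009930 × 96500 / 0.839 = 1142 C
t = 1142 / 20.5 = 55.71 s

55.7 s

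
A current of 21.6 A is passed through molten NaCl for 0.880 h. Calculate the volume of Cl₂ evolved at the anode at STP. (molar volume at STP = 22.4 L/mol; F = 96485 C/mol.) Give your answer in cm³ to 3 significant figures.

7940 cm³

Charge passed = 21.6 × 3168 = 68430 C
n(e⁻) = 68430 / 96485 = 0.7092 mol
2Cl⁻ → Cl₂ + 2e⁻, so n(Cl₂) = 0.7092 / 2 = 0.3546 mol
V = 0.3546 × 22.4 = 7.943 L
= 7940 cm³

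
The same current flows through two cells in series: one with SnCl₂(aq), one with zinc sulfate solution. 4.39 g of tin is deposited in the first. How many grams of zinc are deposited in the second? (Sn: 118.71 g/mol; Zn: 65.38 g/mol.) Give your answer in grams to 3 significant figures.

n(Sn) = 4.39 / 118.71 = 0.03698 mol
Sn²⁺ + 2e⁻ → Sn, so n(e⁻) = 2 × 0.03698 = 0.07396 mol
In series, the same 0.07396 mol of electrons flows through the second cell.
Zn²⁺ + 2e⁻ → Zn, so n(Zn) = 0.07396 / 2 = 0.03698 mol
m(Zn) = 0.03698 × 65.38 = 2.42 g

2.42 g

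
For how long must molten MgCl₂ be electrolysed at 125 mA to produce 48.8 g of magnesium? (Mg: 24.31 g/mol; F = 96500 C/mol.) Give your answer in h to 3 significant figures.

861 h

n(Mg) = 48.8 / 24.31 = 2.007 mol
Mg²⁺ + 2e⁻ → Mg, so n(e⁻) = 2 × 2.007 = 4.014 mol
Q = 4.014 × 96500 = 3.874×10^5 C
t = Q / I = 3.874×10^5 / 0.125 = 3.099×10^6 s = 861 h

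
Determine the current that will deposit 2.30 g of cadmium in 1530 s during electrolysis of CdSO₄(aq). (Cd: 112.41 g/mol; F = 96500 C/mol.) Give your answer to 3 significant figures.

n(Cd) = 2.30 / 112.41 = 0.02046 mol
Cd²⁺ + 2e⁻ → Cd, so n(e⁻) = 2 × 0.02046 = 0.04092 mol
Q = 0.04092 × 96500 = 3949 C
I = Q / t = 3949 / 1530 s = 2.58 A

2.58 A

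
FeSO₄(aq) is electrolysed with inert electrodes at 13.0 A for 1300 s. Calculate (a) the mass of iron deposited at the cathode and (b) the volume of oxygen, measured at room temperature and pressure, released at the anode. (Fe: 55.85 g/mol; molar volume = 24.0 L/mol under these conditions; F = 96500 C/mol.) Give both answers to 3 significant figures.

4.89 g Fe; 1.05 L O₂

Q = 13.0 × 1300 = 16900 C; n(e⁻) = 16900 / 96500 = 0.1751 mol
Cathode: Fe²⁺ + 2e⁻ → Fe → n(Fe) = 0.1751/2 = 0.08755 mol → 4.89 g
Anode: 2H₂O → O₂ + 4H⁺ + 4e⁻ → n(O₂) = 0.1751/4 = 0.04378 mol → 1.05 L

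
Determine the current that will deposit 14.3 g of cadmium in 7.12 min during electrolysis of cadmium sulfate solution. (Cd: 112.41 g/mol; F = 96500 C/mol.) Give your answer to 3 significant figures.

n(Cd) = 14.3 / 112.41 = 0.1272 mol
Cd²⁺ + 2e⁻ → Cd, so n(e⁻) = 2 × 0.1272 = 0.2544 mol
Q = 0.2544 × 96500 = 24550 C
I = Q / t = 24550 / 427.2 s = 57.5 A

57.5 A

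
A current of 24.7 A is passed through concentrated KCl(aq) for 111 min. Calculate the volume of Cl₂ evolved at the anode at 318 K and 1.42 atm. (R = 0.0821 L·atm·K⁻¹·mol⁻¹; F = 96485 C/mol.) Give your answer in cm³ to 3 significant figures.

Q = 24.7 A × 6660 s = 1.645×10^5 C
n(e⁻) = 1.645×10^5 / 96485 = 1.705 mol
2Cl⁻ → Cl₂ + 2e⁻, so n(Cl₂) = 1.705 / 2 = 0.8525 mol
V = nRT/P = 0.8525 × 0.0821 × 318 / 1.42 = 15.67 L
= 15700 cm³

15700 cm³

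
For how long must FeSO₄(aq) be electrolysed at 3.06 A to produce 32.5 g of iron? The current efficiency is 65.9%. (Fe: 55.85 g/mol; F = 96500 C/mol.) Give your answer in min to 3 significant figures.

928 min

n(Fe) = 32.5 / 55.85 = 0.5819 mol
Fe²⁺ + 2e⁻ → Fe, so n(e⁻) = 2 × 0.5819 = 1.164 mol
Q = 1.164 × 96500 / 0.659 = 1.704×10^5 C
t = Q / I = 1.704×10^5 / 3.06 = 55690 s = 928 min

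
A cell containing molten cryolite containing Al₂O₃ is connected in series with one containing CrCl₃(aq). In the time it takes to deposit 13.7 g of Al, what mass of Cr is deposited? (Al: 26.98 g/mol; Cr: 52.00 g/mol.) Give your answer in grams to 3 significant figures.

n(Al) = 13.7 / 26.98 = 0.5078 mol
Al³⁺ + 3e⁻ → Al, so n(e⁻) = 3 × 0.5078 = 1.523 mol
The cells are in series, so the same charge (and hence the same n(e⁻) = 1.523 mol) passes through both.
Cr³⁺ + 3e⁻ → Cr, so n(Cr) = 1.523 / 3 = 0.5077 mol
m(Cr) = 0.5077 × 52.00 = 26.4 g

26.4 g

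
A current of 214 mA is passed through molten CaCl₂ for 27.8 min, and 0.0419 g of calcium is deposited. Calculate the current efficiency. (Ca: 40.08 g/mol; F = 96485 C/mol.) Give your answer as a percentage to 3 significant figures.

Q = 0.214 × 1668 = 357.0 C
n(e⁻) = 357.0 / 96485 = 0.003700 mol
Ca²⁺ + 2e⁻ → Ca, so theoretical n(Ca) = 0.001850 mol → 0.07415 g
Efficiency = 0.0419 / 0.07415 = 0.5651 = 56.5%

56.5%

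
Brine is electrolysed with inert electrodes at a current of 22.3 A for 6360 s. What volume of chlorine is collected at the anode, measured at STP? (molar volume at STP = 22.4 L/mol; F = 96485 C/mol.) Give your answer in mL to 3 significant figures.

Charge passed = 22.3 × 6360 = 1.418×10^5 C
Moles of electrons = 1.418×10^5 / 96485 = 1.470 mol
2Cl⁻ → Cl₂ + 2e⁻, so n(Cl₂) = 1.470 / 2 = 0.7350 mol
V = 0.7350 × 22.4 = 16.46 L
= 16500 mL

16500 mL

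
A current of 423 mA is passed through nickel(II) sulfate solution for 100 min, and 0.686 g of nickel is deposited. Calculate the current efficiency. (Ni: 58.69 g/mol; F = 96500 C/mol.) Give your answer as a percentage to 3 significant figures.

Q = 0.423 × 6000 = 2538 C
n(e⁻) = 2538 / 96500 = 0.02630 mol
Ni²⁺ + 2e⁻ → Ni, so theoretical n(Ni) = 0.01315 mol → 0.7718 g
Efficiency = 0.686 / 0.7718 = 0.8888 = 88.9%

88.9%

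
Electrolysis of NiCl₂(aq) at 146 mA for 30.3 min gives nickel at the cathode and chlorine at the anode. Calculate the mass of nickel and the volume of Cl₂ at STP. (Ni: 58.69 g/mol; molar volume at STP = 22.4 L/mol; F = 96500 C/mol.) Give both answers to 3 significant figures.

Q = 0.146 × 1818 = 265.4 C; n(e⁻) = 265.4 / 96500 = 0.002750 mol
Cathode: Ni²⁺ + 2e⁻ → Ni → n(Ni) = 0.002750/2 = 0.001375 mol → 0.0807 g
Anode: 2Cl⁻ → Cl₂ + 2e⁻ → n(Cl₂) = 0.002750/2 = 0.001375 mol → 0.0308 L

0.0807 g Ni; 0.0308 L Cl₂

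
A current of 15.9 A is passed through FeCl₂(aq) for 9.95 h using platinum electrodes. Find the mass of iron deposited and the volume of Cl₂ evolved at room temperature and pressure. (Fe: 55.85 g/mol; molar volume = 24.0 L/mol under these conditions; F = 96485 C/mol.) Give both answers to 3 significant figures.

Q = 15.9 × 35820 = 5.695×10^5 C; n(e⁻) = 5.695×10^5 / 96485 = 5.902 mol
Cathode: Fe²⁺ + 2e⁻ → Fe → n(Fe) = 5.902/2 = 2.951 mol → 165 g
Anode: 2Cl⁻ → Cl₂ + 2e⁻ → n(Cl₂) = 5.902/2 = 2.951 mol → 70.8 L

165 g Fe; 70.8 L Cl₂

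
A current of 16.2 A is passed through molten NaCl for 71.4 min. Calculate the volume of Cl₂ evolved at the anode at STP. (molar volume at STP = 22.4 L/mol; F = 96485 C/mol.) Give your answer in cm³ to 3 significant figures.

8060 cm³

Charge passed = 16.2 × 4284 = 69400 C
Moles of electrons = 69400 / 96485 = 0.7193 mol
2Cl⁻ → Cl₂ + 2e⁻, so n(Cl₂) = 0.7193 / 2 = 0.3597 mol
V = 0.3597 × 22.4 = 8.057 L
= 8060 cm³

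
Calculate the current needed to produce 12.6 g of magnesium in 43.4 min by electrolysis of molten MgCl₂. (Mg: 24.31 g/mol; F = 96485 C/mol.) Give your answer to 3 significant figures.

38.4 A

n(Mg) = 12.6 / 24.31 = 0.5183 mol
Mg²⁺ + 2e⁻ → Mg, so n(e⁻) = 2 × 0.5183 = 1.037 mol
Q = 1.037 × 96485 = 1.001×10^5 C
I = Q / t = 1.001×10^5 / 2604 s = 38.4 A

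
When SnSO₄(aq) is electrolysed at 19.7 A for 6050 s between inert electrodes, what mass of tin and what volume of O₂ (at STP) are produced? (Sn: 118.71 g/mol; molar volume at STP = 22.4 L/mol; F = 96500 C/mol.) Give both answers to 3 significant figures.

Q = 19.7 × 6050 = 1.192×10^5 C; n(e⁻) = 1.192×10^5 / 96500 = 1.235 mol
Cathode: Sn²⁺ + 2e⁻ → Sn → n(Sn) = 1.235/2 = 0.6175 mol → 73.3 g
Anode: 2H₂O → O₂ + 4H⁺ + 4e⁻ → n(O₂) = 1.235/4 = 0.3088 mol → 6.92 L

73.3 g Sn; 6.92 L O₂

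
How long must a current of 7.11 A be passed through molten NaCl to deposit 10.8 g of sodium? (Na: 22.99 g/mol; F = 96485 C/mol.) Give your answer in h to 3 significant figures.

n(Na) = 10.8 / 22.99 = 0.4698 mol
Na⁺ + e⁻ → Na, so n(e⁻) = 0.4698 mol
Q = 0.4698 × 96485 = 45330 C
t = Q / I = 45330 / 7.11 = 6376 s = 1.77 h

1.77 h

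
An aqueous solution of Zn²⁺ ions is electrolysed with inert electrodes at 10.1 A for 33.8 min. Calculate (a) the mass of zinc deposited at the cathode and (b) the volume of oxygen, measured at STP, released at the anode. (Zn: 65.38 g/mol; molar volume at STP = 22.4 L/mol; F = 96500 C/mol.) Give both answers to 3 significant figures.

6.94 g Zn; 1.19 L O₂

Q = 10.1 × 2028 = 20480 C; n(e⁻) = 20480 / 96500 = 0.2122 mol
Cathode: Zn²⁺ + 2e⁻ → Zn → n(Zn) = 0.2122/2 = 0.1061 mol → 6.94 g
Anode: 2H₂O → O₂ + 4H⁺ + 4e⁻ → n(O₂) = 0.2122/4 = 0.05305 mol → 1.19 L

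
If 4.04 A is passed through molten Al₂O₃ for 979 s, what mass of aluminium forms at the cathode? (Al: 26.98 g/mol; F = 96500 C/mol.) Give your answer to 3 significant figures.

Charge passed = 4.04 × 979 = 3955 C
n(e⁻) = Q/F = 3955/96500 = 0.04098 mol
Al³⁺ + 3e⁻ → Al, so n(Al) = 0.04098 / 3 = 0.01366 mol
m = 0.01366 × 26.98 = 0.369 g

0.369 g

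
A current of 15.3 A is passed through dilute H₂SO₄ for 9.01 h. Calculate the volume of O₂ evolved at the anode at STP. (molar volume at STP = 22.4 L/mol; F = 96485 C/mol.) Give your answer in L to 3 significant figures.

Q = 15.3 A × 32436 s = 4.963×10^5 C
Moles of electrons = 4.963×10^5 / 96485 = 5.144 mol
2H₂O → O₂ + 4H⁺ + 4e⁻, so n(O₂) = 5.144 / 4 = 1.286 mol
V = 1.286 × 22.4 = 28.81 L

28.8 L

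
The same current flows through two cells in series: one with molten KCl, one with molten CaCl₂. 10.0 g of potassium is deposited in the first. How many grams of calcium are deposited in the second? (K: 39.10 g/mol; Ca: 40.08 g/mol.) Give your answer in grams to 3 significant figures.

n(K) = 10.0 / 39.10 = 0.2558 mol
K⁺ + e⁻ → K, so n(e⁻) = 0.2558 mol
In series, the same 0.2558 mol of electrons flows through the second cell.
Ca²⁺ + 2e⁻ → Ca, so n(Ca) = 0.2558 / 2 = 0.1279 mol
m(Ca) = 0.1279 × 40.08 = 5.13 g

5.13 g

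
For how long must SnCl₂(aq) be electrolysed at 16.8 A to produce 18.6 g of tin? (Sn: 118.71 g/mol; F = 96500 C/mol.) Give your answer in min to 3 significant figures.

30.0 min

n(Sn) = 18.6 / 118.71 = 0.1567 mol
Sn²⁺ + 2e⁻ → Sn, so n(e⁻) = 2 × 0.1567 = 0.3134 mol
Q = 0.3134 × 96500 = 30240 C
t = Q / I = 30240 / 16.8 = 1800 s = 30.0 min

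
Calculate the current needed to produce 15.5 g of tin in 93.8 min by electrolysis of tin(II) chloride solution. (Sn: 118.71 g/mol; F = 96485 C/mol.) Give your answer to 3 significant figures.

n(Sn) = 15.5 / 118.71 = 0.1306 mol
Sn²⁺ + 2e⁻ → Sn, so n(e⁻) = 2 × 0.1306 = 0.2612 mol
Q = 0.2612 × 96485 = 25200 C
I = Q / t = 25200 / 5628 s = 4.48 A

4.48 A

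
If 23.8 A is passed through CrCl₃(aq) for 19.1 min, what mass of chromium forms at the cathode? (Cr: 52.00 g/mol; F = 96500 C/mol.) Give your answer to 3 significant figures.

Charge passed = 23.8 × 1146 = 27270 C
Moles of electrons = 27270 / 96500 = 0.2826 mol
Cr³⁺ + 3e⁻ → Cr, so n(Cr) = 0.2826 / 3 = 0.09420 mol
m = 0.09420 × 52.00 = 4.90 g

4.90 g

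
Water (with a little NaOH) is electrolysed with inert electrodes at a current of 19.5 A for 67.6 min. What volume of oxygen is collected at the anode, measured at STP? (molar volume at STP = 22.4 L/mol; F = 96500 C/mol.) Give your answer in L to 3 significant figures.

4.59 L

Q = 19.5 A × 4056 s = 79090 C
n(e⁻) = 79090 / 96500 = 0.8196 mol
2H₂O → O₂ + 4H⁺ + 4e⁻, so n(O₂) = 0.8196 / 4 = 0.2049 mol
V = 0.2049 × 22.4 = 4.590 L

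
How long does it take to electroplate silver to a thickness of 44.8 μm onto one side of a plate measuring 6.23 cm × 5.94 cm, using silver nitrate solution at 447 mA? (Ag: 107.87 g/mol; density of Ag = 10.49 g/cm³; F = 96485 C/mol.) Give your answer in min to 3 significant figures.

58.0 min

Plated area = 6.23 × 5.94 = 37.01 cm²
Volume = 37.01 × 44.8×10⁻⁴ cm = 0.1658 cm³
m(Ag) = 0.1658 × 10.49 = 1.739 g
n(Ag) = 1.739 / 107.87 = 0.01612 mol; n(e⁻) = 0.01612 mol
Q = 0.01612 × 96485 = 1555 C
t = 1555 / 0.447 = 3479 s = 58.0 min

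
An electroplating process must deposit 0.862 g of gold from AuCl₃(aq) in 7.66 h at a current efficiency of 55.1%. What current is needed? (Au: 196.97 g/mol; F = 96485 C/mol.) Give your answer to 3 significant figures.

n(Au) = 0.862 / 196.97 = 0.004376 mol
Au³⁺ + 3e⁻ → Au, so n(e⁻) = 3 × 0.004376 = 0.01313 mol
Q = 0.01313 × 96485 / 0.551 = 2299 C
I = Q / t = 2299 / 27576 s = 0.0834 A

0.0834 A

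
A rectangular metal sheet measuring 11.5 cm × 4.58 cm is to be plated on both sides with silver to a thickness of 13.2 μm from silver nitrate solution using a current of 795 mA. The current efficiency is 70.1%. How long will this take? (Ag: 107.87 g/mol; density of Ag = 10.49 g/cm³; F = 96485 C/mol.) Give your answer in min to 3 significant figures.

Plated area = 2 × 11.5 × 4.58 = 105.3 cm²
Volume = 105.3 × 13.2×10⁻⁴ cm = 0.1390 cm³
m(Ag) = 0.1390 × 10.49 = 1.458 g
n(Ag) = 1.458 / 107.87 = 0.01352 mol; n(e⁻) = 0.01352 mol
Q = 0.01352 × 96485 / 0.701 = 1861 C
t = 1861 / 0.795 = 2341 s = 39.0 min

39.0 min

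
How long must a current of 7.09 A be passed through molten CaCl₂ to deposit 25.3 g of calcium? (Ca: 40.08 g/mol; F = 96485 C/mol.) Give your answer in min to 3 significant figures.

n(Ca) = 25.3 / 40.08 = 0.6312 mol
Ca²⁺ + 2e⁻ → Ca, so n(e⁻) = 2 × 0.6312 = 1.262 mol
Q = 1.262 × 96485 = 1.218×10^5 C
t = Q / I = 1.218×10^5 / 7.09 = 17180 s = 286 min

286 min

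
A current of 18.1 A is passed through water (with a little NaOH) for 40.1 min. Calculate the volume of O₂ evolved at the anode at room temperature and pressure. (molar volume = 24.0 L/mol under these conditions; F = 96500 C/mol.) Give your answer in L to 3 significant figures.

Q = 18.1 A × 2406 s = 43550 C
n(e⁻) = 43550 / 96500 = 0.4513 mol
2H₂O → O₂ + 4H⁺ + 4e⁻, so n(O₂) = 0.4513 / 4 = 0.1128 mol
V = 0.1128 × 24.0 = 2.707 L

2.71 L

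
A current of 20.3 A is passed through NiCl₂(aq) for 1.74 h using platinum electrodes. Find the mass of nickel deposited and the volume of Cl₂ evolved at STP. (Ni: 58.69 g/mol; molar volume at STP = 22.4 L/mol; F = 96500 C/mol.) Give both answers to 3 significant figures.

38.7 g Ni; 14.8 L Cl₂

Q = 20.3 × 6264 = 1.272×10^5 C; n(e⁻) = 1.272×10^5 / 96500 = 1.318 mol
Cathode: Ni²⁺ + 2e⁻ → Ni → n(Ni) = 1.318/2 = 0.6590 mol → 38.7 g
Anode: 2Cl⁻ → Cl₂ + 2e⁻ → n(Cl₂) = 1.318/2 = 0.6590 mol → 14.8 L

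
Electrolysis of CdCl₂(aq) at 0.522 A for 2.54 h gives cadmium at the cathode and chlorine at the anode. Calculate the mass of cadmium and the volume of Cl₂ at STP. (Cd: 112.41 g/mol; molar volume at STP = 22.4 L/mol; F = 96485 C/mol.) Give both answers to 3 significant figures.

Q = 0.522 × 9144 = 4773 C; n(e⁻) = 4773 / 96485 = 0.04947 mol
Cathode: Cd²⁺ + 2e⁻ → Cd → n(Cd) = 0.04947/2 = 0.02474 mol → 2.78 g
Anode: 2Cl⁻ → Cl₂ + 2e⁻ → n(Cl₂) = 0.04947/2 = 0.02474 mol → 0.554 L

2.78 g Cd; 0.554 L Cl₂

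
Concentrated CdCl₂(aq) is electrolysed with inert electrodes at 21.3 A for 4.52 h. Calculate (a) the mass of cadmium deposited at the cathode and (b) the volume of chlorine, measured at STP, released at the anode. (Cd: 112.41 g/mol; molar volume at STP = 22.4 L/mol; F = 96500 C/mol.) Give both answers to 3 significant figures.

202 g Cd; 40.2 L Cl₂

Q = 21.3 × 16272 = 3.466×10^5 C; n(e⁻) = 3.466×10^5 / 96500 = 3.592 mol
Cathode: Cd²⁺ + 2e⁻ → Cd → n(Cd) = 3.592/2 = 1.796 mol → 202 g
Anode: 2Cl⁻ → Cl₂ + 2e⁻ → n(Cl₂) = 3.592/2 = 1.796 mol → 40.2 L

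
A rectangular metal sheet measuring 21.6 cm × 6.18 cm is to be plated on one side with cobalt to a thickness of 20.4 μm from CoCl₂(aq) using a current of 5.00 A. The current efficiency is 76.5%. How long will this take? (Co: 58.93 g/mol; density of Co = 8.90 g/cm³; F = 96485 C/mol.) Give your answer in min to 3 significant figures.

Plated area = 21.6 × 6.18 = 133.5 cm²
Volume = 133.5 × 20.4×10⁻⁴ cm = 0.2723 cm³
m(Co) = 0.2723 × 8.90 = 2.423 g
n(Co) = 2.423 / 58.93 = 0.04112 mol; n(e⁻) = 2 × 0.04112 = 0.08224 mol
Q = 0.08224 × 96485 / 0.765 = 10370 C
t = 10370 / 5.00 = 2074 s = 34.6 min

34.6 min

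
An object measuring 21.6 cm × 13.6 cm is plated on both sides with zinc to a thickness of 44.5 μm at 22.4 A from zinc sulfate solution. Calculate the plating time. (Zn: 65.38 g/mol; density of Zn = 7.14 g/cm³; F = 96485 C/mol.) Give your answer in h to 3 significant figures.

0.683 h

Plated area = 2 × 21.6 × 13.6 = 587.5 cm²
Volume = 587.5 × 44.5×10⁻⁴ cm = 2.614 cm³
m(Zn) = 2.614 × 7.14 = 18.66 g
n(Zn) = 18.66 / 65.38 = 0.2854 mol; n(e⁻) = 2 × 0.2854 = 0.5708 mol
Q = 0.5708 × 96485 = 55070 C
t = 55070 / 22.4 = 2458 s = 0.683 h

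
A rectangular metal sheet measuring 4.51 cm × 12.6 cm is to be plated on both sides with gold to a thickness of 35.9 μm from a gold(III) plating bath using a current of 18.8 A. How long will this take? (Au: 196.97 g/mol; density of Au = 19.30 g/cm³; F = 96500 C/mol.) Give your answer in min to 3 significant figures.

Plated area = 2 × 4.51 × 12.6 = 113.7 cm²
Volume = 113.7 × 35.9×10⁻⁴ cm = 0.4082 cm³
m(Au) = 0.4082 × 19.30 = 7.878 g
n(Au) = 7.878 / 196.97 = 0.04000 mol; n(e⁻) = 3 × 0.04000 = 0.1200 mol
Q = 0.1200 × 96500 = 11580 C
t = 11580 / 18.8 = 616.0 s = 10.3 min

10.3 min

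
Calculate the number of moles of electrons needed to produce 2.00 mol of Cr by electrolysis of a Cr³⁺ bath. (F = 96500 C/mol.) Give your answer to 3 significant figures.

6.00 mol

Cr³⁺ + 3e⁻ → Cr, so n(e⁻) = 3 × 2.00 = 6.000 mol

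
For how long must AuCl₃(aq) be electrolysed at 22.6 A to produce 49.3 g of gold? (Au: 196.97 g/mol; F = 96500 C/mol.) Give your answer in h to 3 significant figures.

0.891 h

n(Au) = 49.3 / 196.97 = 0.2503 mol
Au³⁺ + 3e⁻ → Au, so n(e⁻) = 3 × 0.2503 = 0.7509 mol
Q = 0.7509 × 96500 = 72460 C
t = Q / I = 72460 / 22.6 = 3206 s = 0.891 h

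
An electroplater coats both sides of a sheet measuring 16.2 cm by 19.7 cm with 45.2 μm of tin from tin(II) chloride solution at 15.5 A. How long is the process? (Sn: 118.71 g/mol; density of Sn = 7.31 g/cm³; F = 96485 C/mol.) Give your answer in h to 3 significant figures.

Plated area = 2 × 16.2 × 19.7 = 638.3 cm²
Volume = 638.3 × 45.2×10⁻⁴ cm = 2.885 cm³
m(Sn) = 2.885 × 7.31 = 21.09 g
n(Sn) = 21.09 / 118.71 = 0.1777 mol; n(e⁻) = 2 × 0.1777 = 0.3554 mol
Q = 0.3554 × 96485 = 34290 C
t = 34290 / 15.5 = 2212 s = 0.614 h

0.614 h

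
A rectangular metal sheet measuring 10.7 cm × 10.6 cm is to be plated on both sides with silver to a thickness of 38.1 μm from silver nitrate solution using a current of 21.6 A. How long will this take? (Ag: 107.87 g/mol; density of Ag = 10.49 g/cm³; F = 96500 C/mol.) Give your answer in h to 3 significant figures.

Plated area = 2 × 10.7 × 10.6 = 226.8 cm²
Volume = 226.8 × 38.1×10⁻⁴ cm = 0.8641 cm³
m(Ag) = 0.8641 × 10.49 = 9.064 g
n(Ag) = 9.064 / 107.87 = 0.08403 mol; n(e⁻) = 0.08403 mol
Q = 0.08403 × 96500 = 8109 C
t = 8109 / 21.6 = 375.4 s = 0.104 h

0.104 h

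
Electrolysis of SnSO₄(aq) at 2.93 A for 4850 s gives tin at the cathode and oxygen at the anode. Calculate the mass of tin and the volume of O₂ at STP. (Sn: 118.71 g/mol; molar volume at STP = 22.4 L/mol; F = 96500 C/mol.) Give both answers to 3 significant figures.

Q = 2.93 × 4850 = 14210 C; n(e⁻) = 14210 / 96500 = 0.1473 mol
Cathode: Sn²⁺ + 2e⁻ → Sn → n(Sn) = 0.1473/2 = 0.07365 mol → 8.74 g
Anode: 2H₂O → O₂ + 4H⁺ + 4e⁻ → n(O₂) = 0.1473/4 = 0.03683 mol → 0.825 L

8.74 g Sn; 0.825 L O₂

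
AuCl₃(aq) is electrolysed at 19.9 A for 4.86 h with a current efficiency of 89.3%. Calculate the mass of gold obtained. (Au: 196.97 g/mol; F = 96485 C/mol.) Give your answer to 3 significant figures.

212 g

Q = 19.9 × 17496 = 3.482×10^5 C
n(e⁻) = 3.482×10^5 / 96485 = 3.609 mol
Au³⁺ + 3e⁻ → Au, so theoretical m(Au) = 1.203 × 196.97 = 237.0 g
Actual mass = 89.3% × 237.0 = 212 g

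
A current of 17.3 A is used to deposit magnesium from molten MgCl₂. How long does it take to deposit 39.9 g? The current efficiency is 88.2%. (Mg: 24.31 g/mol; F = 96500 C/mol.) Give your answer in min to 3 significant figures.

346 min

n(Mg) = 39.9 / 24.31 = 1.641 mol
Mg²⁺ + 2e⁻ → Mg, so n(e⁻) = 2 × 1.641 = 3.282 mol
Q = 3.282 × 96500 / 0.882 = 3.591×10^5 C
t = Q / I = 3.591×10^5 / 17.3 = 20760 s = 346 min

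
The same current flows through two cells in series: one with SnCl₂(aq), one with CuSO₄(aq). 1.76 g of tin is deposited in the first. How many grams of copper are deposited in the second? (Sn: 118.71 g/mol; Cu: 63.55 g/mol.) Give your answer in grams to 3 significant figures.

n(Sn) = 1.76 / 118.71 = 0.01483 mol
Sn²⁺ + 2e⁻ → Sn, so n(e⁻) = 2 × 0.01483 = 0.02966 mol
Since the cells are in series, n(e⁻) in the Cu cell is also 0.02966 mol.
Cu²⁺ + 2e⁻ → Cu, so n(Cu) = 0.02966 / 2 = 0.01483 mol
m(Cu) = 0.01483 × 63.55 = 0.942 g

0.942 g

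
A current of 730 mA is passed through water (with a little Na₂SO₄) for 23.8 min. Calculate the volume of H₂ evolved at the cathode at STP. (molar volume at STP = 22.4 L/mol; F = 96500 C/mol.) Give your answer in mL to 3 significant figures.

121 mL

Q = It = 0.730 × 1428 = 1042 C
Moles of electrons = 1042 / 96500 = 0.01080 mol
2H⁺ + 2e⁻ → H₂, so n(H₂) = 0.01080 / 2 = 0.005400 mol
V = 0.005400 × 22.4 = 0.1210 L
= 121 mL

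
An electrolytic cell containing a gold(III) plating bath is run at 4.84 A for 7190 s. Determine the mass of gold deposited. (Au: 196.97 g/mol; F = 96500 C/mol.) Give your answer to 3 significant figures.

23.7 g

Charge passed = 4.84 × 7190 = 34800 C
n(e⁻) = 34800 / 96500 = 0.3606 mol
Au³⁺ + 3e⁻ → Au, so n(Au) = 0.3606 / 3 = 0.1202 mol
m = 0.1202 × 196.97 = 23.7 g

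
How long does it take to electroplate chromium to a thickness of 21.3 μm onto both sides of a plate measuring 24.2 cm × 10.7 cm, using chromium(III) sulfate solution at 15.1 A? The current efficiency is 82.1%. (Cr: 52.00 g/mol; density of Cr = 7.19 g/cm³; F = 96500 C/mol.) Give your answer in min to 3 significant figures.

59.4 min

Plated area = 2 × 24.2 × 10.7 = 517.9 cm²
Volume = 517.9 × 21.3×10⁻⁴ cm = 1.103 cm³
m(Cr) = 1.103 × 7.19 = 7.931 g
n(Cr) = 7.931 / 52.00 = 0.1525 mol; n(e⁻) = 3 × 0.1525 = 0.4575 mol
Q = 0.4575 × 96500 / 0.821 = 53770 C
t = 53770 / 15.1 = 3561 s = 59.4 min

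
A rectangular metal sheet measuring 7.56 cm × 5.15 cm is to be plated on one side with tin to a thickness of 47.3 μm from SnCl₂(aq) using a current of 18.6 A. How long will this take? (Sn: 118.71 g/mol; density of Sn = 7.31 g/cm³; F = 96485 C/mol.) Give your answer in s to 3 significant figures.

118 s

Plated area = 7.56 × 5.15 = 38.93 cm²
Volume = 38.93 × 47.3×10⁻⁴ cm = 0.1841 cm³
m(Sn) = 0.1841 × 7.31 = 1.346 g
n(Sn) = 1.346 / 118.71 = 0.01134 mol; n(e⁻) = 2 × 0.01134 = 0.02268 mol
Q = 0.02268 × 96485 = 2188 C
t = 2188 / 18.6 = 117.6 s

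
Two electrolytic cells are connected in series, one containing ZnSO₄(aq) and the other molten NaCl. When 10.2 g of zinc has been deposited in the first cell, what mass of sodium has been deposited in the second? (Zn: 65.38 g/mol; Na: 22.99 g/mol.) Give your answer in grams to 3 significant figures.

7.17 g

n(Zn) = 10.2 / 65.38 = 0.1560 mol
Zn²⁺ + 2e⁻ → Zn, so n(e⁻) = 2 × 0.1560 = 0.3120 mol
The cells are in series, so the same charge (and hence the same n(e⁻) = 0.3120 mol) passes through both.
Na⁺ + e⁻ → Na, so n(Na) = 0.3120 mol
m(Na) = 0.3120 × 22.99 = 7.17 g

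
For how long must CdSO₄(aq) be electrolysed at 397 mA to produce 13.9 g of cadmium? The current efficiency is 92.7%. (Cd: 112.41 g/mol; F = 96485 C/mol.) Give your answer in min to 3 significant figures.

n(Cd) = 13.9 / 112.41 = 0.1237 mol
Cd²⁺ + 2e⁻ → Cd, so n(e⁻) = 2 × 0.1237 = 0.2474 mol
Q = 0.2474 × 96485 / 0.927 = 25750 C
t = Q / I = 25750 / 0.397 = 64860 s = 1080 min

1080 min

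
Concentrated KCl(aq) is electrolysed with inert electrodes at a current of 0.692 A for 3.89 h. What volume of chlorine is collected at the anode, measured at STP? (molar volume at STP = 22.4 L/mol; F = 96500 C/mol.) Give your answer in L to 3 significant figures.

Q = It = 0.692 × 14004 = 9691 C
n(e⁻) = 9691 / 96500 = 0.1004 mol
2Cl⁻ → Cl₂ + 2e⁻, so n(Cl₂) = 0.1004 / 2 = 0.05020 mol
V = 0.05020 × 22.4 = 1.124 L

1.12 L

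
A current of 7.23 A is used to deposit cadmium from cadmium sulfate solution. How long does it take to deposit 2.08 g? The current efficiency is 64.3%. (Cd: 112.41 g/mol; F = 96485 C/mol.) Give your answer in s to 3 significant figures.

768 s

n(Cd) = 2.08 / 112.41 = 0.01850 mol
Cd²⁺ + 2e⁻ → Cd, so n(e⁻) = 2 × 0.01850 = 0.03700 mol
Q = 0.03700 × 96485 / 0.643 = 5552 C
t = Q / I = 5552 / 7.23 = 767.9 s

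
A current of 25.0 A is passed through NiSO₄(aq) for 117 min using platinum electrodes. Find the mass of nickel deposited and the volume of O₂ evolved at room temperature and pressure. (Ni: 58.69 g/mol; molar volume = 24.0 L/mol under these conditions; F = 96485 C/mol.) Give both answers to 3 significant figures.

53.4 g Ni; 10.9 L O₂

Q = 25.0 × 7020 = 1.755×10^5 C; n(e⁻) = 1.755×10^5 / 96485 = 1.819 mol
Cathode: Ni²⁺ + 2e⁻ → Ni → n(Ni) = 1.819/2 = 0.9095 mol → 53.4 g
Anode: 2H₂O → O₂ + 4H⁺ + 4e⁻ → n(O₂) = 1.819/4 = 0.4548 mol → 10.9 L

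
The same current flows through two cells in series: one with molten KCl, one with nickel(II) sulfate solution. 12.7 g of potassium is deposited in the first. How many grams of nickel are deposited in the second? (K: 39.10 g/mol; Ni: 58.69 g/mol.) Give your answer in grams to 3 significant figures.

n(K) = 12.7 / 39.10 = 0.3248 mol
K⁺ + e⁻ → K, so n(e⁻) = 0.3248 mol
Since the cells are in series, n(e⁻) in the Ni cell is also 0.3248 mol.
Ni²⁺ + 2e⁻ → Ni, so n(Ni) = 0.3248 / 2 = 0.1624 mol
m(Ni) = 0.1624 × 58.69 = 9.53 g

9.53 g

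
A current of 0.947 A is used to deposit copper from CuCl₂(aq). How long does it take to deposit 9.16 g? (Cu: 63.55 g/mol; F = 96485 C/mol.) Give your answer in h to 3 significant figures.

n(Cu) = 9.16 / 63.55 = 0.1441 mol
Cu²⁺ + 2e⁻ → Cu, so n(e⁻) = 2 × 0.1441 = 0.2882 mol
Q = 0.2882 × 96485 = 27810 C
t = Q / I = 27810 / 0.947 = 29370 s = 8.16 h

8.16 h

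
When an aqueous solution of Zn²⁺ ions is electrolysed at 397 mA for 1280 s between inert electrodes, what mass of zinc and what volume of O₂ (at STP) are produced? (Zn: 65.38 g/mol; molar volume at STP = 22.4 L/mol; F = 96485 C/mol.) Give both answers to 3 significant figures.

Q = 0.397 × 1280 = 508.2 C; n(e⁻) = 508.2 / 96485 = 0.005267 mol
Cathode: Zn²⁺ + 2e⁻ → Zn → n(Zn) = 0.005267/2 = 0.002634 mol → 0.172 g
Anode: 2H₂O → O₂ + 4H⁺ + 4e⁻ → n(O₂) = 0.005267/4 = 0.001317 mol → 0.0295 L

0.172 g Zn; 0.0295 L O₂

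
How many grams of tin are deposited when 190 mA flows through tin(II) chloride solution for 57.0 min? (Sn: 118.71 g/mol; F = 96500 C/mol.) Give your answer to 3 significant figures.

0.400 g

Q = It = 0.190 × 3420 = 649.8 C
Moles of electrons = 649.8 / 96500 = 0.006734 mol
Sn²⁺ + 2e⁻ → Sn, so n(Sn) = 0.006734 / 2 = 0.003367 mol
m = 0.003367 × 118.71 = 0.400 g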